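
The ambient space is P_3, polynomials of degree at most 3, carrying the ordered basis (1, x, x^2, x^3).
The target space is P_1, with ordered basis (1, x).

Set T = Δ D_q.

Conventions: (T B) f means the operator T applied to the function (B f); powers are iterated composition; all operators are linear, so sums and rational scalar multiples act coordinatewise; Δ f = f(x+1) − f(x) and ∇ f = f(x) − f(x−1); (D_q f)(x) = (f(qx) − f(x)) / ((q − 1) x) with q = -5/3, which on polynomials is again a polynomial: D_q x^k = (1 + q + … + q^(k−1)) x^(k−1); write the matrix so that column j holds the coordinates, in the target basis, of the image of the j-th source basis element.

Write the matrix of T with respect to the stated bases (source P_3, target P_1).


the matrix is [[0, 0, -2/3, 19/9]; [0, 0, 0, 38/9]] (rows listed top to bottom)

image of 1: 0
image of x: 0
image of x^2: -2/3
image of x^3: (38/9)x + 19/9
each image's coordinates form column j of the matrix


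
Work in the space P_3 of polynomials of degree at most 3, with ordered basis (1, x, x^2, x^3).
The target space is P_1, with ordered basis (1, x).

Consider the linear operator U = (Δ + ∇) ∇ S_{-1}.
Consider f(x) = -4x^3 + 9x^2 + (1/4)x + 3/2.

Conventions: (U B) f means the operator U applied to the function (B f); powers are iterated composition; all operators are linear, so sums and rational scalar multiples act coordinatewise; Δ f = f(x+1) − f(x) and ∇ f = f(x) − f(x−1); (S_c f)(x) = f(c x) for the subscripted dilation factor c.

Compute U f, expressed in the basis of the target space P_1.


g(x) = 48x + 12

S_{-1} f = 4x^3 + 9x^2 - (1/4)x + 3/2
∇ S_{-1} f = 12x^2 + 6x - 21/4
Δ ∇ S_{-1} f = 24x + 18
∇ ∇ S_{-1} f = 24x - 6
(Δ + ∇) ∇ S_{-1} f = 48x + 12


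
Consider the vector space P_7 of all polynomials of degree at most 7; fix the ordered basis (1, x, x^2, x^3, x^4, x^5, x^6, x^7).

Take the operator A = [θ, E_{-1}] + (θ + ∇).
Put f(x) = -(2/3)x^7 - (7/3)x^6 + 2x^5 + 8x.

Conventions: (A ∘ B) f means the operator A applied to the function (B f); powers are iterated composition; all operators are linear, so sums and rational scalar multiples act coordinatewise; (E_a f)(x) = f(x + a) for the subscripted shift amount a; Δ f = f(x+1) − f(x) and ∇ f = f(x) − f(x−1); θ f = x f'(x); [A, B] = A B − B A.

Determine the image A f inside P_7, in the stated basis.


g(x) = -(14/3)x^7 - (70/3)x^6 + 24x^5 + (95/3)x^4 - 130x^3 + 171x^2 - (280/3)x + 39

E_{-1} f = -(2/3)x^7 + (7/3)x^6 + 2x^5 - (65/3)x^4 + (130/3)x^3 - 41x^2 + (82/3)x - 35/3
θ E_{-1} f = -(14/3)x^7 + 14x^6 + 10x^5 - (260/3)x^4 + 130x^3 - 82x^2 + (82/3)x
θ f = -(14/3)x^7 - 14x^6 + 10x^5 + 8x
E_{-1} θ f = -(14/3)x^7 + (56/3)x^6 - 4x^5 - (290/3)x^4 + (650/3)x^3 - 212x^2 + (328/3)x - 82/3
[θ, E_{-1}] f = -(14/3)x^6 + 14x^5 + 10x^4 - (260/3)x^3 + 130x^2 - 82x + 82/3
θ f = -(14/3)x^7 - 14x^6 + 10x^5 + 8x
∇ f = -(14/3)x^6 + (65/3)x^4 - (130/3)x^3 + 41x^2 - (58/3)x + 35/3
(θ + ∇) f = -(14/3)x^7 - (56/3)x^6 + 10x^5 + (65/3)x^4 - (130/3)x^3 + 41x^2 - (34/3)x + 35/3
([θ, E_{-1}] + (θ + ∇)) f = -(14/3)x^7 - (70/3)x^6 + 24x^5 + (95/3)x^4 - 130x^3 + 171x^2 - (280/3)x + 39


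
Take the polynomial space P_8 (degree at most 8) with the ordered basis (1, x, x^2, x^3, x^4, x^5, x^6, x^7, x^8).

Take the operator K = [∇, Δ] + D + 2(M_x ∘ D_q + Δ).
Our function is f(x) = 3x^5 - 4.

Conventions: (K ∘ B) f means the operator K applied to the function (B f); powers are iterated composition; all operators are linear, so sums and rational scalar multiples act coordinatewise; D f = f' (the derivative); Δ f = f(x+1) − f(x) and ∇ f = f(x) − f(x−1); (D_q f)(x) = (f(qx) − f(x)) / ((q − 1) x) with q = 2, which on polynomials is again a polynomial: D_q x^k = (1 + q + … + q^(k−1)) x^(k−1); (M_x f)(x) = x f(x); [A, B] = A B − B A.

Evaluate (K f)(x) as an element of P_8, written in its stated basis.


g(x) = 186x^5 + 45x^4 + 60x^3 + 60x^2 + 30x + 6

Δ f = 15x^4 + 30x^3 + 30x^2 + 15x + 3
∇ Δ f = 60x^3 + 30x
∇ f = 15x^4 - 30x^3 + 30x^2 - 15x + 3
Δ ∇ f = 60x^3 + 30x
[∇, Δ] f = 0
D f = 15x^4
D_q f = 93x^4
M_x D_q f = 93x^5
Δ f = 15x^4 + 30x^3 + 30x^2 + 15x + 3
(M_x ∘ D_q + Δ) f = 93x^5 + 15x^4 + 30x^3 + 30x^2 + 15x + 3
(2(M_x ∘ D_q + Δ)) f = 186x^5 + 30x^4 + 60x^3 + 60x^2 + 30x + 6
([∇, Δ] + D + 2(M_x ∘ D_q + Δ)) f = 186x^5 + 45x^4 + 60x^3 + 60x^2 + 30x + 6


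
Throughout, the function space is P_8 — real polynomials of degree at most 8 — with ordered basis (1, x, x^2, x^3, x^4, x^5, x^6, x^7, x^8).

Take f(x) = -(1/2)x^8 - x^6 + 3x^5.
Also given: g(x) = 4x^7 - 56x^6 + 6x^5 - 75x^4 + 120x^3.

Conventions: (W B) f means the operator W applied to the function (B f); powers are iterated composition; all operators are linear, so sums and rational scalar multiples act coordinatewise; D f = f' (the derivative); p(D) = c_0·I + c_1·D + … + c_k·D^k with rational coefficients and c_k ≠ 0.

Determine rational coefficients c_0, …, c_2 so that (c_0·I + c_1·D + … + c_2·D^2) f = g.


D^0 f = -(1/2)x^8 - x^6 + 3x^5
D^1 f = -4x^7 - 6x^5 + 15x^4
D^2 f = -28x^6 - 30x^4 + 60x^3
matching coefficients of g against c_0 f + c_1 Df + … from the top degree down determines the c_i
solution: c_0 = 0, c_1 = -1, c_2 = 2

p(D) = -D + 2·D^2, i.e. c_0 = 0, c_1 = -1, c_2 = 2


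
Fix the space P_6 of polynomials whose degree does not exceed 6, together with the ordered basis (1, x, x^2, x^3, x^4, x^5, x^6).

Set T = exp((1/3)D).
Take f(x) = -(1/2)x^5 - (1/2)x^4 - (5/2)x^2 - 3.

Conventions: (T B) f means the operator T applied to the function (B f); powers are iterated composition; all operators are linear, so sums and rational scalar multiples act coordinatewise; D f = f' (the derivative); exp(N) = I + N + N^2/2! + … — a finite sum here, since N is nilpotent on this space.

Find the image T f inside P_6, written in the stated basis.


the result is g(x) = -(1/2)x^5 - (4/3)x^4 - (11/9)x^3 - (163/54)x^2 - (287/162)x - 1597/486

order-1 term: -(5/6)x^4 - (2/3)x^3 - (5/3)x
order-2 term: -(5/9)x^3 - (1/3)x^2 - 5/18
order-3 term: -(5/27)x^2 - (2/27)x
order-4 term: -(5/162)x - 1/162
order-5 term: -1/486
the series for exp((1/3)D) f terminates at order 5
exp((1/3)D) f = -(1/2)x^5 - (4/3)x^4 - (11/9)x^3 - (163/54)x^2 - (287/162)x - 1597/486


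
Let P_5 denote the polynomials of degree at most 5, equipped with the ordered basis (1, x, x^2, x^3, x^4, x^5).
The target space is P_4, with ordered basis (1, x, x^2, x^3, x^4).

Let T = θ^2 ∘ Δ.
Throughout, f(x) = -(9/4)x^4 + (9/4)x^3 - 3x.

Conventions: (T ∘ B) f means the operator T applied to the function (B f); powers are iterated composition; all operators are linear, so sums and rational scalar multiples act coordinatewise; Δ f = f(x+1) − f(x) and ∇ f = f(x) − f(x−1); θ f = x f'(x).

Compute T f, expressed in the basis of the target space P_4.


Δ f = -9x^3 - (27/4)x^2 - (9/4)x - 3
θ Δ f = -27x^3 - (27/2)x^2 - (9/4)x
θ θ Δ f = -81x^3 - 27x^2 - (9/4)x

the image equals g(x) = -81x^3 - 27x^2 - (9/4)x


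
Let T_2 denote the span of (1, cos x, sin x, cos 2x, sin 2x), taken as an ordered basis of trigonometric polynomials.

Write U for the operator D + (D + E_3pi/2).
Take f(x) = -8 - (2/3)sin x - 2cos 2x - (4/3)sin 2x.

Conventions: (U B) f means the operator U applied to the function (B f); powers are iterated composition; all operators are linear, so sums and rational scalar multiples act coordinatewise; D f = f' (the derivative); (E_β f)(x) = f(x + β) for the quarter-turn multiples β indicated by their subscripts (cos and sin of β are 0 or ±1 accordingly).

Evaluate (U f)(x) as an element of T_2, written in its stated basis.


the image equals g(x) = -8 - (2/3)cos x - (10/3)cos 2x + (28/3)sin 2x

D f = -(2/3)cos x - (8/3)cos 2x + 4sin 2x
D f = -(2/3)cos x - (8/3)cos 2x + 4sin 2x
E_3pi/2 f = -8 + (2/3)cos x + 2cos 2x + (4/3)sin 2x
(D + E_3pi/2) f = -8 - (2/3)cos 2x + (16/3)sin 2x
(D + (D + E_3pi/2)) f = -8 - (2/3)cos x - (10/3)cos 2x + (28/3)sin 2x


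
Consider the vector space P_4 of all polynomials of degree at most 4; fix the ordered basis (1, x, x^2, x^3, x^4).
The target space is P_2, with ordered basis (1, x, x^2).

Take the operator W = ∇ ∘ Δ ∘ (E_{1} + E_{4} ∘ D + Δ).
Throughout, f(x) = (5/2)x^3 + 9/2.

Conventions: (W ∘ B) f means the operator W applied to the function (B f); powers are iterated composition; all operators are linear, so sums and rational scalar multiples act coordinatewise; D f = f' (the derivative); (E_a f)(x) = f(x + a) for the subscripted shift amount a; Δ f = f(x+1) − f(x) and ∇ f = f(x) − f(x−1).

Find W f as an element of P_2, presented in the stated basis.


E_{1} f = (5/2)x^3 + (15/2)x^2 + (15/2)x + 7
D f = (15/2)x^2
E_{4} D f = (15/2)x^2 + 60x + 120
Δ f = (15/2)x^2 + (15/2)x + 5/2
(E_{1} + E_{4} ∘ D + Δ) f = (5/2)x^3 + (45/2)x^2 + 75x + 259/2
Δ (E_{1} + E_{4} ∘ D + Δ) f = (15/2)x^2 + (105/2)x + 100
∇ Δ (E_{1} + E_{4} ∘ D + Δ) f = 15x + 45

the image equals g(x) = 15x + 45


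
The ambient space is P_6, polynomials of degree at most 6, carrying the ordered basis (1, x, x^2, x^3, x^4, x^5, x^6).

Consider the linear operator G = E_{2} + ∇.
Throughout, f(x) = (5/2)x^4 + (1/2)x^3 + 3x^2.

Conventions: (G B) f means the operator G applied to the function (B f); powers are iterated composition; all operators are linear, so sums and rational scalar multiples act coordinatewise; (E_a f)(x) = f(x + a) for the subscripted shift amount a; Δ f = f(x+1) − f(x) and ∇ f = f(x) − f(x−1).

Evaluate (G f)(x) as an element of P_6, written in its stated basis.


E_{2} f = (5/2)x^4 + (41/2)x^3 + 66x^2 + 98x + 56
∇ f = 10x^3 - (27/2)x^2 + (29/2)x - 5
(E_{2} + ∇) f = (5/2)x^4 + (61/2)x^3 + (105/2)x^2 + (225/2)x + 51

the image equals g(x) = (5/2)x^4 + (61/2)x^3 + (105/2)x^2 + (225/2)x + 51


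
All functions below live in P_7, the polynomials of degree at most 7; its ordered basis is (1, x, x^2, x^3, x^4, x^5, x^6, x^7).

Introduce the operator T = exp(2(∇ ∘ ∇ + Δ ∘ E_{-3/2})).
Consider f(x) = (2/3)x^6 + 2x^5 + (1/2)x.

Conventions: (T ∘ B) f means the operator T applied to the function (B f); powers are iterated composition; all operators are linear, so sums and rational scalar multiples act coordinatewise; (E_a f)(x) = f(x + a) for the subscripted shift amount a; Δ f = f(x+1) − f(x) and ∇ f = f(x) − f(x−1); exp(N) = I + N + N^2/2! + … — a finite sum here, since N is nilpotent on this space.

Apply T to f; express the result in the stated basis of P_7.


order-1 term: 8x^5 + 20x^4 - (220/3)x^3 + 70x^2 + (1/2)x - 85/4
order-2 term: 40x^4 + 80x^3 - 440x^2 + 280x + 608/3
order-3 term: (320/3)x^3 + 160x^2 - 880x + 280
order-4 term: 160x^2 + 160x - 1760/3
order-5 term: 128x + 64
order-6 term: 128/3
the series for exp(2(∇ ∘ ∇ + Δ ∘ E_{-3/2})) f terminates at order 6
exp(2(∇ ∘ ∇ + Δ ∘ E_{-3/2})) f = (2/3)x^6 + 10x^5 + 60x^4 + (340/3)x^3 - 50x^2 - 311x - 223/12

the result is g(x) = (2/3)x^6 + 10x^5 + 60x^4 + (340/3)x^3 - 50x^2 - 311x - 223/12


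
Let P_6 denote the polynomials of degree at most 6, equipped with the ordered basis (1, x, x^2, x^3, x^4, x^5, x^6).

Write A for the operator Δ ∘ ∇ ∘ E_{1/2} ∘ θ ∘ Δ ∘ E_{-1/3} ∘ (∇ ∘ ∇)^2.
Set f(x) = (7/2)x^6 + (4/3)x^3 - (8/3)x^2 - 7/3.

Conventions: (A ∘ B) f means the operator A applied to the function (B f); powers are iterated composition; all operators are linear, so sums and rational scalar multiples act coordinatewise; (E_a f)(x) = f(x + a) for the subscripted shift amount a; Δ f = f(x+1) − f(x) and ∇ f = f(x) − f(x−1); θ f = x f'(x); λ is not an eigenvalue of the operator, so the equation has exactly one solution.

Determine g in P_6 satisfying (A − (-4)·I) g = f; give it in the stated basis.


the result is g(x) = (7/8)x^6 + (1/3)x^3 - (2/3)x^2 - 7/12

write g with unknown coordinates in the stated basis and equate coefficients in (A − (-4)·I) g = f
solving from the highest basis element down gives g = (7/8)x^6 + (1/3)x^3 - (2/3)x^2 - 7/12
check: A g = 0
so A g − (-4)·g = (7/2)x^6 + (4/3)x^3 - (8/3)x^2 - 7/3 = f ✓


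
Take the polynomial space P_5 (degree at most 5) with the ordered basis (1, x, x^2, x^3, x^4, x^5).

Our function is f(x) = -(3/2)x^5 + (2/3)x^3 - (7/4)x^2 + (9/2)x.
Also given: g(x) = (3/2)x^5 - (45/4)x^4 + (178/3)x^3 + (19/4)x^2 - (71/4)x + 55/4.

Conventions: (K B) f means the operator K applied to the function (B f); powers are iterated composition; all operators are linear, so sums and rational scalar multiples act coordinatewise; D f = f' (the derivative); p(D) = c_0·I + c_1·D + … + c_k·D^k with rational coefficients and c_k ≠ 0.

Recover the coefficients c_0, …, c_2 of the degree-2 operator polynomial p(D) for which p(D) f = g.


D^0 f = -(3/2)x^5 + (2/3)x^3 - (7/4)x^2 + (9/2)x
D^1 f = -(15/2)x^4 + 2x^2 - (7/2)x + 9/2
D^2 f = -30x^3 + 4x - 7/2
matching coefficients of g against c_0 f + c_1 Df + … from the top degree down determines the c_i
solution: c_0 = -1, c_1 = 3/2, c_2 = -2

c_0 = -1, c_1 = 3/2, c_2 = -2


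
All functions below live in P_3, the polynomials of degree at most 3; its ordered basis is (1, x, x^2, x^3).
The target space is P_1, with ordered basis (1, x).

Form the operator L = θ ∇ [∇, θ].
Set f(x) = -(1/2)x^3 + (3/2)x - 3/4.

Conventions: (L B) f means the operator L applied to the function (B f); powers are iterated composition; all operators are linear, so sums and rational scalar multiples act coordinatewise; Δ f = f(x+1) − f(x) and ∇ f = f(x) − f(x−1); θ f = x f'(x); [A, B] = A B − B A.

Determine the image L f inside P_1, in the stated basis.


the result is g(x) = -3x

θ f = -(3/2)x^3 + (3/2)x
∇ θ f = -(9/2)x^2 + (9/2)x
∇ f = -(3/2)x^2 + (3/2)x + 1
θ ∇ f = -3x^2 + (3/2)x
[∇, θ] f = -(3/2)x^2 + 3x
∇ [∇, θ] f = -3x + 9/2
θ ∇ [∇, θ] f = -3x


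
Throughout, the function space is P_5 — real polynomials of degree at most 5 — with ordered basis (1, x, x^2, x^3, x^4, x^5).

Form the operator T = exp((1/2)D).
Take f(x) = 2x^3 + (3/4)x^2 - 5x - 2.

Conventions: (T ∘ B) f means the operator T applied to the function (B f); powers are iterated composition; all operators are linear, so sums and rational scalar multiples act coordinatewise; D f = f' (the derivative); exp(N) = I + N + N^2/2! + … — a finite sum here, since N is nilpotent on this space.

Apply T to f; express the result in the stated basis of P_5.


order-1 term: 3x^2 + (3/4)x - 5/2
order-2 term: (3/2)x + 3/16
order-3 term: 1/4
the series for exp((1/2)D) f terminates at order 3
exp((1/2)D) f = 2x^3 + (15/4)x^2 - (11/4)x - 65/16

the result is g(x) = 2x^3 + (15/4)x^2 - (11/4)x - 65/16


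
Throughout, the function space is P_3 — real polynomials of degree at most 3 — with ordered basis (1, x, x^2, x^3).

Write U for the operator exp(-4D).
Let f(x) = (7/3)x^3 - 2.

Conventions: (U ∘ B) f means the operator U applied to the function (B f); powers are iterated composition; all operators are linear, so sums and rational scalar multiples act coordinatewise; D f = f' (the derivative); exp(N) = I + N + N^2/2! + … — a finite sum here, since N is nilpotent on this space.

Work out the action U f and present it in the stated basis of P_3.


g(x) = (7/3)x^3 - 28x^2 + 112x - 454/3

order-1 term: -28x^2
order-2 term: 112x
order-3 term: -448/3
the series for exp(-4D) f terminates at order 3
exp(-4D) f = (7/3)x^3 - 28x^2 + 112x - 454/3


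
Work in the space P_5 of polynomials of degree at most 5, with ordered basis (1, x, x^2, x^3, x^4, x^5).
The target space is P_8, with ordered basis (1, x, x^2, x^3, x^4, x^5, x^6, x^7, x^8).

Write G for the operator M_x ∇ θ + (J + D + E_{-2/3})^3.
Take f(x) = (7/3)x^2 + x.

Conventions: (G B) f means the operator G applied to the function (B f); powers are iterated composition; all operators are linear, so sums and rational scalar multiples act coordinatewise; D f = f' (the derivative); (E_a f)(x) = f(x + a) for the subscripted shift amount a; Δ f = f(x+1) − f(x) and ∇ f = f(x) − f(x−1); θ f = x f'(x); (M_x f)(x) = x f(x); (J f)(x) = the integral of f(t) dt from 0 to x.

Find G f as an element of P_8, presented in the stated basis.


θ f = (14/3)x^2 + x
∇ θ f = (28/3)x - 11/3
M_x ∇ θ f = (28/3)x^2 - (11/3)x
J f = (7/9)x^3 + (1/2)x^2
D f = (14/3)x + 1
E_{-2/3} f = (7/3)x^2 - (19/9)x + 10/27
(J + D + E_{-2/3}) f = (7/9)x^3 + (17/6)x^2 + (23/9)x + 37/27
J (J + D + E_{-2/3}) f = (7/36)x^4 + (17/18)x^3 + (23/18)x^2 + (37/27)x
D (J + D + E_{-2/3}) f = (7/3)x^2 + (17/3)x + 23/9
E_{-2/3} (J + D + E_{-2/3}) f = (7/9)x^3 + (23/18)x^2 - (5/27)x + 169/243
(J + D + E_{-2/3}) (J + D + E_{-2/3}) f = (7/36)x^4 + (31/18)x^3 + (44/9)x^2 + (185/27)x + 790/243
J (J + D + E_{-2/3}) (J + D + E_{-2/3}) f = (7/180)x^5 + (31/72)x^4 + (44/27)x^3 + (185/54)x^2 + (790/243)x
D (J + D + E_{-2/3}) (J + D + E_{-2/3}) f = (7/9)x^3 + (31/6)x^2 + (88/9)x + 185/27
E_{-2/3} (J + D + E_{-2/3}) (J + D + E_{-2/3}) f = (7/36)x^4 + (65/54)x^3 + (53/27)x^2 + (583/243)x + 280/729
(J + D + E_{-2/3}) (J + D + E_{-2/3}) (J + D + E_{-2/3}) f = (7/180)x^5 + (5/8)x^4 + (65/18)x^3 + (95/9)x^2 + (3749/243)x + 5275/729
(M_x ∇ θ + (J + D + E_{-2/3})^3) f = (7/180)x^5 + (5/8)x^4 + (65/18)x^3 + (179/9)x^2 + (2858/243)x + 5275/729

g(x) = (7/180)x^5 + (5/8)x^4 + (65/18)x^3 + (179/9)x^2 + (2858/243)x + 5275/729


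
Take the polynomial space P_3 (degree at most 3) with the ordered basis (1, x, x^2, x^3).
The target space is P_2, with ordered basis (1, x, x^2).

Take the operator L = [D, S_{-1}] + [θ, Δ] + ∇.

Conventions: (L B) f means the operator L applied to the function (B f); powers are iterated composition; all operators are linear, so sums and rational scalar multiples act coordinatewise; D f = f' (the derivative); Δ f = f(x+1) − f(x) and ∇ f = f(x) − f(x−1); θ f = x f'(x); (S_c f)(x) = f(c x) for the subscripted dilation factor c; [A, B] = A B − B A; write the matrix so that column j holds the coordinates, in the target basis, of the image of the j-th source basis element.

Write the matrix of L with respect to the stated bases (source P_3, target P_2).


the matrix is [[0, -2, -3, -2]; [0, 0, 4, -9]; [0, 0, 0, -6]] (rows listed top to bottom)

image of 1: 0
image of x: -2
image of x^2: 4x - 3
image of x^3: -6x^2 - 9x - 2
each image's coordinates form column j of the matrix


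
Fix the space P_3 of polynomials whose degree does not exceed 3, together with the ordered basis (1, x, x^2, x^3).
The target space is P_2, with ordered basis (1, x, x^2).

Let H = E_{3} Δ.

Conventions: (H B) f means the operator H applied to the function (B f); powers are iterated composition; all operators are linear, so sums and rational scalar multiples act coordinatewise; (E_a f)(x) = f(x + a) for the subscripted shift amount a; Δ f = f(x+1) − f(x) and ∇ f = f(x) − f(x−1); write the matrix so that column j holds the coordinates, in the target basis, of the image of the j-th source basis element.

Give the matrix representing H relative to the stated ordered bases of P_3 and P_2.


the matrix is [[0, 1, 7, 37]; [0, 0, 2, 21]; [0, 0, 0, 3]] (rows listed top to bottom)

image of 1: 0
image of x: 1
image of x^2: 2x + 7
image of x^3: 3x^2 + 21x + 37
each image's coordinates form column j of the matrix


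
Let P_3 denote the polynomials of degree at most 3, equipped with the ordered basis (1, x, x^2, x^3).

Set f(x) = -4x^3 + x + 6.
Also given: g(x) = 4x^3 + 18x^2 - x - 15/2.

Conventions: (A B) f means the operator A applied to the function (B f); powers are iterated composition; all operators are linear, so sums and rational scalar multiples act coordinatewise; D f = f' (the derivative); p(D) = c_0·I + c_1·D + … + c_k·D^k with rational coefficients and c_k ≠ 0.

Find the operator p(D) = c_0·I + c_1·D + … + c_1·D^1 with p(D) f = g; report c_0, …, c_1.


p(D) = -I − (3/2)·D, i.e. c_0 = -1, c_1 = -3/2

D^0 f = -4x^3 + x + 6
D^1 f = -12x^2 + 1
matching coefficients of g against c_0 f + c_1 Df + … from the top degree down determines the c_i
solution: c_0 = -1, c_1 = -3/2


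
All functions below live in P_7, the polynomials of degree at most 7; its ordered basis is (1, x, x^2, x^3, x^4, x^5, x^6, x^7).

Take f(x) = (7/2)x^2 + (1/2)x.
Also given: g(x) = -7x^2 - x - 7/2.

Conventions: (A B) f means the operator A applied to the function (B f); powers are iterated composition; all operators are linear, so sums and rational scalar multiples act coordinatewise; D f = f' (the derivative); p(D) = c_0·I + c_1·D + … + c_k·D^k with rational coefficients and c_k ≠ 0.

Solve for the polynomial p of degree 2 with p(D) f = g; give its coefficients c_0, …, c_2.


c_0 = -2, c_1 = 0, c_2 = -1/2

D^0 f = (7/2)x^2 + (1/2)x
D^1 f = 7x + 1/2
D^2 f = 7
matching coefficients of g against c_0 f + c_1 Df + … from the top degree down determines the c_i
solution: c_0 = -2, c_1 = 0, c_2 = -1/2


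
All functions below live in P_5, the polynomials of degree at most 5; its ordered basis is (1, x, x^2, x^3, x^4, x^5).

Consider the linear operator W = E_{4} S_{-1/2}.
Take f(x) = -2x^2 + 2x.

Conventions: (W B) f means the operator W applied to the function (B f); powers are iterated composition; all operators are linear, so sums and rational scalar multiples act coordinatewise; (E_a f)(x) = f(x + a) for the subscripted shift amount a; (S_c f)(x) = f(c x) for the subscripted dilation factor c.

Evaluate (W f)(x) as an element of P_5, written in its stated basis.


S_{-1/2} f = -(1/2)x^2 - x
E_{4} S_{-1/2} f = -(1/2)x^2 - 5x - 12

the image equals g(x) = -(1/2)x^2 - 5x - 12


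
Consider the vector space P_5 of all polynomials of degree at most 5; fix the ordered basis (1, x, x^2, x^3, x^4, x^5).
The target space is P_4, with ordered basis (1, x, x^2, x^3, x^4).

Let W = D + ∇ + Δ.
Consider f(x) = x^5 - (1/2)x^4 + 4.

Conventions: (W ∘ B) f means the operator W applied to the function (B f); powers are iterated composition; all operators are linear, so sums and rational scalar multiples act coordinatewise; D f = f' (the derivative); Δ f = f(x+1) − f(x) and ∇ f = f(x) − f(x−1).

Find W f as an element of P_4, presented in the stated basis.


D f = 5x^4 - 2x^3
∇ f = 5x^4 - 12x^3 + 13x^2 - 7x + 3/2
Δ f = 5x^4 + 8x^3 + 7x^2 + 3x + 1/2
(D + ∇ + Δ) f = 15x^4 - 6x^3 + 20x^2 - 4x + 2

g(x) = 15x^4 - 6x^3 + 20x^2 - 4x + 2


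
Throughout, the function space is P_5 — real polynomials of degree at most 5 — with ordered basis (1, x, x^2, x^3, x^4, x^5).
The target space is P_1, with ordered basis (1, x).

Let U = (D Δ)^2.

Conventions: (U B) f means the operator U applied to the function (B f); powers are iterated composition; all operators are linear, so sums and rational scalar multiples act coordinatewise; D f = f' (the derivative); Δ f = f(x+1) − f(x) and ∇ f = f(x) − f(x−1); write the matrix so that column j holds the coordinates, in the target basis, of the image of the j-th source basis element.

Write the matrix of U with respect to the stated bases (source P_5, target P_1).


image of 1: 0
image of x: 0
image of x^2: 0
image of x^3: 0
image of x^4: 24
image of x^5: 120x + 120
each image's coordinates form column j of the matrix

the matrix is [[0, 0, 0, 0, 24, 120]; [0, 0, 0, 0, 0, 120]] (rows listed top to bottom)


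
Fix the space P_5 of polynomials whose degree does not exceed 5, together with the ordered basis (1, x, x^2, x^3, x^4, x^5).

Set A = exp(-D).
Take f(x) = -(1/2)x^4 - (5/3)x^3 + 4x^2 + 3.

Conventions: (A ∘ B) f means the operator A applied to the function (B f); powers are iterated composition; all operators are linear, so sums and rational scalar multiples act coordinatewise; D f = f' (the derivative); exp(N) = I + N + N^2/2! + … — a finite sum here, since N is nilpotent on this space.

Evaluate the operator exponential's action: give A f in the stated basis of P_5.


order-1 term: 2x^3 + 5x^2 - 8x
order-2 term: -3x^2 - 5x + 4
order-3 term: 2x + 5/3
order-4 term: -1/2
the series for exp(-D) f terminates at order 4
exp(-D) f = -(1/2)x^4 + (1/3)x^3 + 6x^2 - 11x + 49/6

the result is g(x) = -(1/2)x^4 + (1/3)x^3 + 6x^2 - 11x + 49/6


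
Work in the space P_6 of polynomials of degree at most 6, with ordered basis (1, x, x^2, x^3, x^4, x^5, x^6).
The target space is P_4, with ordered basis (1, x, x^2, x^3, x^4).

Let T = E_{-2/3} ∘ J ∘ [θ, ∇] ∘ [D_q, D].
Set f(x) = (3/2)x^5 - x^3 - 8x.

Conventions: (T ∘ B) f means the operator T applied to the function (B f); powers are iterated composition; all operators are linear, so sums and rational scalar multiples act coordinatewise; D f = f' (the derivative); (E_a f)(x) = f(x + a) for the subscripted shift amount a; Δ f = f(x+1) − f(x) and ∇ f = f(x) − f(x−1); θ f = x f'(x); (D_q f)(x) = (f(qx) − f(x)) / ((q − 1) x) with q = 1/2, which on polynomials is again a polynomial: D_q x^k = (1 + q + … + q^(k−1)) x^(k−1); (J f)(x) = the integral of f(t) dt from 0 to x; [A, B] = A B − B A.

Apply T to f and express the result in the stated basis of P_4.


the image equals g(x) = -(39/16)x^3 + (195/16)x^2 - (309/16)x + 589/72

D f = (15/2)x^4 - 3x^2 - 8
D_q D f = (225/16)x^3 - (9/2)x
D_q f = (93/32)x^4 - (7/4)x^2 - 8
D D_q f = (93/8)x^3 - (7/2)x
[D_q, D] f = (39/16)x^3 - x
∇ [D_q, D] f = (117/16)x^2 - (117/16)x + 23/16
θ ∇ [D_q, D] f = (117/8)x^2 - (117/16)x
θ [D_q, D] f = (117/16)x^3 - x
∇ θ [D_q, D] f = (351/16)x^2 - (351/16)x + 101/16
[θ, ∇] [D_q, D] f = -(117/16)x^2 + (117/8)x - 101/16
J ([θ, ∇] ∘ [D_q, D]) f = -(39/16)x^3 + (117/16)x^2 - (101/16)x
E_{-2/3} J ([θ, ∇] ∘ [D_q, D]) f = -(39/16)x^3 + (195/16)x^2 - (309/16)x + 589/72


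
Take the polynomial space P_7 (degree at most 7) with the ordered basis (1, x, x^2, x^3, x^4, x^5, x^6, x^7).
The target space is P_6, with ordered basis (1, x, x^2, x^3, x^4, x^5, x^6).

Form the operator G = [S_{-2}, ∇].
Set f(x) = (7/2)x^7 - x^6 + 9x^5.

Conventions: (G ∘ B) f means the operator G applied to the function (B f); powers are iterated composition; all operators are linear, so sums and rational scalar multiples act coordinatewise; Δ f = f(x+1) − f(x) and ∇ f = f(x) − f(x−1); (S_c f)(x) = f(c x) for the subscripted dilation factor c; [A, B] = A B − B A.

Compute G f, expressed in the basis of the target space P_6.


∇ f = (49/2)x^6 - (159/2)x^5 + (365/2)x^4 - (465/2)x^3 + (357/2)x^2 - (151/2)x + 27/2
S_{-2} ∇ f = 1568x^6 + 2544x^5 + 2920x^4 + 1860x^3 + 714x^2 + 151x + 27/2
S_{-2} f = -448x^7 - 64x^6 - 288x^5
∇ S_{-2} f = -3136x^6 + 9024x^5 - 16160x^4 + 17280x^3 - 11328x^2 + 4192x - 672
[S_{-2}, ∇] f = 4704x^6 - 6480x^5 + 19080x^4 - 15420x^3 + 12042x^2 - 4041x + 1371/2

the image equals g(x) = 4704x^6 - 6480x^5 + 19080x^4 - 15420x^3 + 12042x^2 - 4041x + 1371/2


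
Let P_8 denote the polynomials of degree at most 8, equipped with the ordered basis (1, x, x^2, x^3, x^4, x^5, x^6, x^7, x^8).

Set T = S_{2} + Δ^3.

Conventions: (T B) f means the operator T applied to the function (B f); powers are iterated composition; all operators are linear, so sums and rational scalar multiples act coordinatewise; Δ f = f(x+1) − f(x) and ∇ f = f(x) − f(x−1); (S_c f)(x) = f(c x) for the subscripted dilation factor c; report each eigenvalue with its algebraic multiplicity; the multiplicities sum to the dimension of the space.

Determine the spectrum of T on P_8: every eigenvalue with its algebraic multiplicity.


image of 1: 1
image of x: 2x
image of x^2: 4x^2
image of x^3: 8x^3 + 6
image of x^4: 16x^4 + 24x + 36
image of x^5: 32x^5 + 60x^2 + 180x + 150
image of x^6: 64x^6 + 120x^3 + 540x^2 + 900x + 540
image of x^7: 128x^7 + 210x^4 + 1260x^3 + 3150x^2 + 3780x + 1806
image of x^8: 256x^8 + 336x^5 + 2520x^4 + 8400x^3 + 15120x^2 + 14448x + 5796
the matrix is upper triangular; its diagonal is (1, 2, 4, 8, 16, 32, 64, 128, 256)
for a triangular matrix the eigenvalues are the diagonal entries, with algebraic multiplicity their repetition count

λ = 1 (multiplicity 1), λ = 2 (multiplicity 1), λ = 4 (multiplicity 1), λ = 8 (multiplicity 1), λ = 16 (multiplicity 1), λ = 32 (multiplicity 1), λ = 64 (multiplicity 1), λ = 128 (multiplicity 1), λ = 256 (multiplicity 1)


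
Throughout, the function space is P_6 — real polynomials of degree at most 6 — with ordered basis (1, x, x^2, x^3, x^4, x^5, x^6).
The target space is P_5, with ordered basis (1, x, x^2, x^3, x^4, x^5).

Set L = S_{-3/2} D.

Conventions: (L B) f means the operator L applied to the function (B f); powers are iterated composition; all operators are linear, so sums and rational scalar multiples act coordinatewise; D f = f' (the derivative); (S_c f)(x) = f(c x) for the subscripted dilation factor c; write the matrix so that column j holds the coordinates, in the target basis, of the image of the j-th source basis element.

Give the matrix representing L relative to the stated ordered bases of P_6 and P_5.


the matrix is [[0, 1, 0, 0, 0, 0, 0]; [0, 0, -3, 0, 0, 0, 0]; [0, 0, 0, 27/4, 0, 0, 0]; [0, 0, 0, 0, -27/2, 0, 0]; [0, 0, 0, 0, 0, 405/16, 0]; [0, 0, 0, 0, 0, 0, -729/16]] (rows listed top to bottom)

image of 1: 0
image of x: 1
image of x^2: -3x
image of x^3: (27/4)x^2
image of x^4: -(27/2)x^3
image of x^5: (405/16)x^4
image of x^6: -(729/16)x^5
each image's coordinates form column j of the matrix


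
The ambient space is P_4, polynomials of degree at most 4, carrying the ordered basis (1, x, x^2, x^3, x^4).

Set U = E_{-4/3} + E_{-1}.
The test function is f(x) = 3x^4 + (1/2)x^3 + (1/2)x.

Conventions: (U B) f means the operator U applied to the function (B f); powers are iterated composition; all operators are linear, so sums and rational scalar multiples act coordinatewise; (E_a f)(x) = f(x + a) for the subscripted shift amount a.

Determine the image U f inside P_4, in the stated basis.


E_{-4/3} f = 3x^4 - (31/2)x^3 + 30x^2 - (455/18)x + 206/27
E_{-1} f = 3x^4 - (23/2)x^3 + (33/2)x^2 - 10x + 2
(E_{-4/3} + E_{-1}) f = 6x^4 - 27x^3 + (93/2)x^2 - (635/18)x + 260/27

the result is g(x) = 6x^4 - 27x^3 + (93/2)x^2 - (635/18)x + 260/27


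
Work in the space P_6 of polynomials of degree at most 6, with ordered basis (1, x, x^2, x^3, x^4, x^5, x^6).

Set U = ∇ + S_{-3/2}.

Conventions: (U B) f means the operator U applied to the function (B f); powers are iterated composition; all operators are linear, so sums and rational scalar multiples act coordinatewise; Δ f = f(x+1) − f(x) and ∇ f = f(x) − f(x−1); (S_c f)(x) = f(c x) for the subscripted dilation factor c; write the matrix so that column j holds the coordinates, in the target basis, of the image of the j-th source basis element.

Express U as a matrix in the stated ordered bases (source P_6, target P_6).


the matrix is [[1, 1, -1, 1, -1, 1, -1]; [0, -3/2, 2, -3, 4, -5, 6]; [0, 0, 9/4, 3, -6, 10, -15]; [0, 0, 0, -27/8, 4, -10, 20]; [0, 0, 0, 0, 81/16, 5, -15]; [0, 0, 0, 0, 0, -243/32, 6]; [0, 0, 0, 0, 0, 0, 729/64]] (rows listed top to bottom)

image of 1: 1
image of x: -(3/2)x + 1
image of x^2: (9/4)x^2 + 2x - 1
image of x^3: -(27/8)x^3 + 3x^2 - 3x + 1
image of x^4: (81/16)x^4 + 4x^3 - 6x^2 + 4x - 1
image of x^5: -(243/32)x^5 + 5x^4 - 10x^3 + 10x^2 - 5x + 1
image of x^6: (729/64)x^6 + 6x^5 - 15x^4 + 20x^3 - 15x^2 + 6x - 1
each image's coordinates form column j of the matrix


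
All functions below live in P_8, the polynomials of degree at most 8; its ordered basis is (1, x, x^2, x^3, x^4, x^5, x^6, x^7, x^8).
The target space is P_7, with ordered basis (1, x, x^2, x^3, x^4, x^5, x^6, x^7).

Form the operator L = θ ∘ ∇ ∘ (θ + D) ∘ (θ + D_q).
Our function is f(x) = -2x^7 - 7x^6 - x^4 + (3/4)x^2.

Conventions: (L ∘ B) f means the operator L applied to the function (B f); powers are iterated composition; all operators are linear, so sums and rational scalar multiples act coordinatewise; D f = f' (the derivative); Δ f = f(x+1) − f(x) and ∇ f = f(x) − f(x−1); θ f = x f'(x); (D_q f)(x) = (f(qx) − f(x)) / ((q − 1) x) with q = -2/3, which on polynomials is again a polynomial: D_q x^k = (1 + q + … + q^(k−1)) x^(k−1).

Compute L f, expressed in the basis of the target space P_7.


θ f = -14x^7 - 42x^6 - 4x^4 + (3/2)x^2
D_q f = -(926/729)x^6 - (931/243)x^5 - (13/27)x^3 + (1/4)x
(θ + D_q) f = -14x^7 - (31544/729)x^6 - (931/243)x^5 - 4x^4 - (13/27)x^3 + (3/2)x^2 + (1/4)x
θ (θ + D_q) f = -98x^7 - (63088/243)x^6 - (4655/243)x^5 - 16x^4 - (13/9)x^3 + 3x^2 + (1/4)x
D (θ + D_q) f = -98x^6 - (63088/243)x^5 - (4655/243)x^4 - 16x^3 - (13/9)x^2 + 3x + 1/4
(θ + D) (θ + D_q) f = -98x^7 - (86902/243)x^6 - (2509/9)x^5 - (8543/243)x^4 - (157/9)x^3 + (14/9)x^2 + (13/4)x + 1/4
∇ (θ + D) (θ + D_q) f = -686x^6 - (7106/81)x^5 + (43775/81)x^4 - (261292/243)x^3 + (18283/27)x^2 - (36698/243)x + 1/4
θ ∇ (θ + D) (θ + D_q) f = -4116x^6 - (35530/81)x^5 + (175100/81)x^4 - (261292/81)x^3 + (36566/27)x^2 - (36698/243)x

the result is g(x) = -4116x^6 - (35530/81)x^5 + (175100/81)x^4 - (261292/81)x^3 + (36566/27)x^2 - (36698/243)x


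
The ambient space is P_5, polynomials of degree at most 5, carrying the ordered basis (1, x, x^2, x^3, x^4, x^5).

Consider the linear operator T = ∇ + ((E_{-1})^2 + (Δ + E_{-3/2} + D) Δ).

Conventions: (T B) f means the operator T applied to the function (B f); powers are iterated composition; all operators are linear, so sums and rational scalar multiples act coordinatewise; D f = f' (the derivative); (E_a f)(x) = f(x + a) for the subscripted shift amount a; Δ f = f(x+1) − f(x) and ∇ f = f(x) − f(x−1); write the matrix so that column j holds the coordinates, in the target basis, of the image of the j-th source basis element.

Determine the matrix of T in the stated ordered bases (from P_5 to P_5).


image of 1: 1
image of x: x
image of x^2: x^2 + 5
image of x^3: x^3 + 15x + 21/4
image of x^4: x^4 + 30x^2 + 21x + 28
image of x^5: x^5 + 50x^3 + (105/2)x^2 + 140x + 185/16
each image's coordinates form column j of the matrix

the matrix is [[1, 0, 5, 21/4, 28, 185/16]; [0, 1, 0, 15, 21, 140]; [0, 0, 1, 0, 30, 105/2]; [0, 0, 0, 1, 0, 50]; [0, 0, 0, 0, 1, 0]; [0, 0, 0, 0, 0, 1]] (rows listed top to bottom)


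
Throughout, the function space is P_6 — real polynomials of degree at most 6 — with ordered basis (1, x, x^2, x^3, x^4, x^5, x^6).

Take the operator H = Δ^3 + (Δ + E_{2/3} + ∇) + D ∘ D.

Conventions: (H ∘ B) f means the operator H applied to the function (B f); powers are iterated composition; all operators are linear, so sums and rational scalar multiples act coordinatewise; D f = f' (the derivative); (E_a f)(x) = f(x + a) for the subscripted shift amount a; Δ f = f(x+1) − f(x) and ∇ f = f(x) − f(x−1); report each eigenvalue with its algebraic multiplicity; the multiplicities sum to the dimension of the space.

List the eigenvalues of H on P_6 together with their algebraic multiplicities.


image of 1: 1
image of x: x + 8/3
image of x^2: x^2 + (16/3)x + 22/9
image of x^3: x^3 + 8x^2 + (22/3)x + 224/27
image of x^4: x^4 + (32/3)x^3 + (44/3)x^2 + (896/27)x + 2932/81
image of x^5: x^5 + (40/3)x^4 + (220/9)x^3 + (2240/27)x^2 + (14660/81)x + 36968/243
image of x^6: x^6 + 16x^5 + (110/3)x^4 + (4480/27)x^3 + (14660/27)x^2 + (73936/81)x + 393724/729
the matrix is upper triangular; its diagonal is (1, 1, 1, 1, 1, 1, 1)
for a triangular matrix the eigenvalues are the diagonal entries, with algebraic multiplicity their repetition count

λ = 1 (multiplicity 7)


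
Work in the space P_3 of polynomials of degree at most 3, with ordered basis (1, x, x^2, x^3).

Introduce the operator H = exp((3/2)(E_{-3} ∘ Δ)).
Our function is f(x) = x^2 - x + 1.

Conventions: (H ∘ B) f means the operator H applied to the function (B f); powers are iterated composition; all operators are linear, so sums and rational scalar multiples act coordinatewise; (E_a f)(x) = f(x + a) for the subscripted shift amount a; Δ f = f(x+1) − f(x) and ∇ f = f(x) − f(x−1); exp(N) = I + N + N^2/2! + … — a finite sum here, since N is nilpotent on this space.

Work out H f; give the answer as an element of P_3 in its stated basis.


the result is g(x) = x^2 + 2x - 23/4

order-1 term: 3x - 9
order-2 term: 9/4
the series for exp((3/2)(E_{-3} ∘ Δ)) f terminates at order 2
exp((3/2)(E_{-3} ∘ Δ)) f = x^2 + 2x - 23/4


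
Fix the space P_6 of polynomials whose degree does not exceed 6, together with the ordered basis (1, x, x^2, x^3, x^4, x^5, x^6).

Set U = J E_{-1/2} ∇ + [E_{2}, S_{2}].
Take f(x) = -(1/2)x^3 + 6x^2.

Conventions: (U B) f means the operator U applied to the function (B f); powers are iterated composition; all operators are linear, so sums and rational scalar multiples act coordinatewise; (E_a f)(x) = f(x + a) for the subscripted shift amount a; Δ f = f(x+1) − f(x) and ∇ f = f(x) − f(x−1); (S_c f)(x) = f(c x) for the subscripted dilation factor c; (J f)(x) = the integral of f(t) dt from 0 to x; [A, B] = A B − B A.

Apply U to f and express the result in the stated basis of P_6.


∇ f = -(3/2)x^2 + (27/2)x - 13/2
E_{-1/2} ∇ f = -(3/2)x^2 + 15x - 109/8
J (E_{-1/2} ∇) f = -(1/2)x^3 + (15/2)x^2 - (109/8)x
S_{2} f = -4x^3 + 24x^2
E_{2} S_{2} f = -4x^3 + 48x + 64
E_{2} f = -(1/2)x^3 + 3x^2 + 18x + 20
S_{2} E_{2} f = -4x^3 + 12x^2 + 36x + 20
[E_{2}, S_{2}] f = -12x^2 + 12x + 44
(J E_{-1/2} ∇ + [E_{2}, S_{2}]) f = -(1/2)x^3 - (9/2)x^2 - (13/8)x + 44

the result is g(x) = -(1/2)x^3 - (9/2)x^2 - (13/8)x + 44


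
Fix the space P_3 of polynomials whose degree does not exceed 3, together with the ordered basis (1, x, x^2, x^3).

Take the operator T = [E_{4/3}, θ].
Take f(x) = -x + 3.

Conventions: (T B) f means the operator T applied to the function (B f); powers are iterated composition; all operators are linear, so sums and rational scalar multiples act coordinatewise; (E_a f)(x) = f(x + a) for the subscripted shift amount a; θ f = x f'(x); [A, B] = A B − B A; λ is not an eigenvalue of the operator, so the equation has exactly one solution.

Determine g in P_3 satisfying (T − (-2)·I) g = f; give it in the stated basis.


write g with unknown coordinates in the stated basis and equate coefficients in (T − (-2)·I) g = f
solving from the highest basis element down gives g = -(1/2)x + 11/6
check: T g = -2/3
so T g − (-2)·g = -x + 3 = f ✓

the image equals g(x) = -(1/2)x + 11/6


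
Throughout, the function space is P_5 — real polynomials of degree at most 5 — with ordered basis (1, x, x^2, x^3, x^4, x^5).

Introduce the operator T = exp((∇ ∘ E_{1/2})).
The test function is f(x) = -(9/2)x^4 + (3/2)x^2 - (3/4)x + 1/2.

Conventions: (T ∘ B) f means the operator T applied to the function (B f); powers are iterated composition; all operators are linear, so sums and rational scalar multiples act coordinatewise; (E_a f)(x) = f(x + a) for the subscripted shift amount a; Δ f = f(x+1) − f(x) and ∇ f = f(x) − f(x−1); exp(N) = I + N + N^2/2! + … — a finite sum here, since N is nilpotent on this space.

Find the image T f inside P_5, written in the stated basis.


the image equals g(x) = -(9/2)x^4 - 18x^3 - (51/2)x^2 - (81/4)x - 31/4

order-1 term: -18x^3 - (3/2)x - 3/4
order-2 term: -27x^2 - 3
order-3 term: -18x
order-4 term: -9/2
the series for exp((∇ ∘ E_{1/2})) f terminates at order 4
exp((∇ ∘ E_{1/2})) f = -(9/2)x^4 - 18x^3 - (51/2)x^2 - (81/4)x - 31/4


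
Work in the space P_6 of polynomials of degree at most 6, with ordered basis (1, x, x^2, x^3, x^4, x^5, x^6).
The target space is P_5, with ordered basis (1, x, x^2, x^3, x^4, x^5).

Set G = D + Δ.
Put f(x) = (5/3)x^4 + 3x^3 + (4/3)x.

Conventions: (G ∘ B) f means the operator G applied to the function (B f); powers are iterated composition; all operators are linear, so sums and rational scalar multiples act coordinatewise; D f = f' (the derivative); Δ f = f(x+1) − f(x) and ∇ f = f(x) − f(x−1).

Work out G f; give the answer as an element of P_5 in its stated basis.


D f = (20/3)x^3 + 9x^2 + 4/3
Δ f = (20/3)x^3 + 19x^2 + (47/3)x + 6
(D + Δ) f = (40/3)x^3 + 28x^2 + (47/3)x + 22/3

g(x) = (40/3)x^3 + 28x^2 + (47/3)x + 22/3


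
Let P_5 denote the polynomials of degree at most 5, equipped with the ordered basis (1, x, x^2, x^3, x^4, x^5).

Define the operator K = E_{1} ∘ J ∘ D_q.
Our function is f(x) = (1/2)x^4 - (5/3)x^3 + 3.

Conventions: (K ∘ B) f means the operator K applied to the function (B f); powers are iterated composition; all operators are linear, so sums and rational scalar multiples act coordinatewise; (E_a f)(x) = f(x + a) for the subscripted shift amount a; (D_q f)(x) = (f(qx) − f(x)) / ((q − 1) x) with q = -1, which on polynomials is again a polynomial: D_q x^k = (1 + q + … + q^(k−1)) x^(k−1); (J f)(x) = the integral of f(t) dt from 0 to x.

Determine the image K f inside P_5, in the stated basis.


D_q f = -(5/3)x^2
J D_q f = -(5/9)x^3
E_{1} J D_q f = -(5/9)x^3 - (5/3)x^2 - (5/3)x - 5/9

the image equals g(x) = -(5/9)x^3 - (5/3)x^2 - (5/3)x - 5/9
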